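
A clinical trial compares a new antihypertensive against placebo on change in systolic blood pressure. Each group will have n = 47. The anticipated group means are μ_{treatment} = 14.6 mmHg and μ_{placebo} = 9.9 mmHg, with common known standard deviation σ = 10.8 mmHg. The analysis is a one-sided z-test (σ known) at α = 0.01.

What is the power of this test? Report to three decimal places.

Power ≈ 0.414

Standardized effect: d = |μ_{treatment} − μ_{placebo}| / σ = |14.6 − 9.9| / 10.8 = 0.4352
Noncentrality parameter: δ = d·√(n/2) = 0.4352 × √(47/2) = 2.1096
Critical value for a one-sided test at α = 0.01: z_α = 2.326.
Power = Φ(δ − 2.326) = Φ(-0.217) = 0.4142.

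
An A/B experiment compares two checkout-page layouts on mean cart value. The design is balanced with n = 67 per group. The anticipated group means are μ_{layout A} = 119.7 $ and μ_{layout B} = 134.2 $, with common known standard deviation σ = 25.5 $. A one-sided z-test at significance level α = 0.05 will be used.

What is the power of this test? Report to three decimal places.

Standardized effect: d = |μ_{layout A} − μ_{layout B}| / σ = |119.7 − 134.2| / 25.5 = 0.5686
Noncentrality parameter: δ = d·√(n/2) = 0.5686 × √(67/2) = 3.2912
Critical value for a one-sided test at α = 0.05: z_α = 1.645.
Power = P(Z > 1.645 − δ) = Φ(1.646) = 0.9502.

Power ≈ 0.950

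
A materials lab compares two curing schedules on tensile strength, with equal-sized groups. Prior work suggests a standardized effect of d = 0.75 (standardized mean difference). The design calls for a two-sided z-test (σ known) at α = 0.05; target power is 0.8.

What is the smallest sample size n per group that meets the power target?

For power 0.8 need Φ(δ − z_{0.025}) = 0.8, so δ = z_{0.025} + z_{0.20} = 1.960 + 0.842 = 2.802.
(The Φ(−δ − z_{α/2}) term is vanishingly small for δ > 0 and is dropped in the standard sample-size formula.)
δ = d·√(n/2) ⇒ n = 2(δ/d)² = 2 × (2.802 / 0.75)² = 27.91.
Rounding up, n = 28 per group.

n = 28 per group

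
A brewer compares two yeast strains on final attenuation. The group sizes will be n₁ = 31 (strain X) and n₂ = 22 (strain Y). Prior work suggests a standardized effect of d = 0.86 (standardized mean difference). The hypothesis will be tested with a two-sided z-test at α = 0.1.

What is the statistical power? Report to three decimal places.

Noncentrality parameter: δ = d / √(1/n₁ + 1/n₂) = 0.86 / √(1/31 + 1/22) = 3.0850
Two-sided α = 0.1 → critical value z_{0.05} = 1.645.
Power = Φ(δ − 1.645) + Φ(−δ − 1.645) = Φ(1.440) + Φ(-4.730) = 0.9251 + 0.0000 = 0.9251.

Power ≈ 0.925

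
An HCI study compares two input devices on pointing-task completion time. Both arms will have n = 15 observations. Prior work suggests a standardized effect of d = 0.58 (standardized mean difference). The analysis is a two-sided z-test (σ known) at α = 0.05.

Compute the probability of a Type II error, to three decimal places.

Noncentrality parameter: δ = d·√(n/2) = 0.58 × √(15/2) = 1.5884
Two-sided α = 0.05 → critical value z_{0.025} = 1.960.
Power = Φ(δ − 1.960) + Φ(−δ − 1.960) = Φ(-0.372) + Φ(-3.548) = 0.3551 + 0.0002 = 0.3553.
Type II error: β = 1 − power = 1 − 0.3553 = 0.6447.

β ≈ 0.645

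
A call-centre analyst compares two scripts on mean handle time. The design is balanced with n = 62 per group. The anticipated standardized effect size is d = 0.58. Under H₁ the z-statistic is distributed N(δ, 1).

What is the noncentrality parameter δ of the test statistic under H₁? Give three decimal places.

δ ≈ 3.229

The noncentrality parameter scales effect size by the design's sample-size factor: δ = d·√(n/2) = 0.58 × √(62/2) = 3.2293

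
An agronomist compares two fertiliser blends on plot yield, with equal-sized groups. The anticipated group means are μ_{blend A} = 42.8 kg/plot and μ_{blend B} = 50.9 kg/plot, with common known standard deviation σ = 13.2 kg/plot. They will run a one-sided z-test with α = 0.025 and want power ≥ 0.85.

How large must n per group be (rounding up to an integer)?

Standardized effect: d = |μ_{blend A} − μ_{blend B}| / σ = |42.8 − 50.9| / 13.2 = 0.6136
Set Φ(δ − 1.960) = 0.85; then δ − 1.960 = Φ⁻¹(0.85) = 1.036, giving δ = 2.996.
δ = d·√(n/2) ⇒ n = 2(δ/d)² = 2 × (2.996 / 0.6136)² = 47.69.
Rounding up, n = 48 per group.

n = 48 per group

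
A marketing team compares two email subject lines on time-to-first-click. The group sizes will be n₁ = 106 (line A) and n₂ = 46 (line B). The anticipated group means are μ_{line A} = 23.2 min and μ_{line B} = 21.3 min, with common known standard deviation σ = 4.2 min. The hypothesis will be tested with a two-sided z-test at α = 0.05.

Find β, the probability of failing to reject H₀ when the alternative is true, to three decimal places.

Standardized effect: d = |μ_{line A} − μ_{line B}| / σ = |23.2 − 21.3| / 4.2 = 0.4524
Noncentrality parameter: λ = d / √(1/n₁ + 1/n₂) = 0.4524 / √(1/106 + 1/46) = 2.5622
Two-sided α = 0.05 → critical value z_{0.025} = 1.960.
Power = Φ(λ − 1.960) + Φ(−λ − 1.960) = Φ(0.602) + Φ(-4.522) = 0.7265 + 0.0000 = 0.7265.
Type II error: β = 1 − power = 1 − 0.7265 = 0.2735.

β ≈ 0.274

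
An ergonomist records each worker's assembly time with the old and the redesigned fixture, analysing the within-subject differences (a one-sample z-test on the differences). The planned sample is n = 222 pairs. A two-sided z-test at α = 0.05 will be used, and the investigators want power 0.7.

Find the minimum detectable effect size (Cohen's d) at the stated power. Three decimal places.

Need Φ(δ − 1.960) = 0.7, so δ = 1.960 + 0.524 = 2.484.
(Lower-tail contribution to power is negligible for δ > 0.)
δ = d·√n ⇒ d = δ/√n = 2.484/√222 = 0.1667.

d ≈ 0.167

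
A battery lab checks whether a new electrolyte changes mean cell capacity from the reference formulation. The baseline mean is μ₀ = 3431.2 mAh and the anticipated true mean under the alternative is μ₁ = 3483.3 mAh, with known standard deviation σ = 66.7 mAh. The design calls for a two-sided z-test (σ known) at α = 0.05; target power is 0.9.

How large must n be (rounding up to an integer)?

Standardized effect: d = |μ₁ − μ₀| / σ = |3483.3 − 3431.2| / 66.7 = 0.7811
Set Φ(δ − 1.960) = 0.9; then δ − 1.960 = Φ⁻¹(0.9) = 1.282, giving δ = 3.242.
(The Φ(−δ − z_{α/2}) term is vanishingly small for δ > 0 and is dropped in the standard sample-size formula.)
δ = d·√n ⇒ n = (δ/d)² = (3.242 / 0.7811)² = 17.22.
Round up to the next whole unit.

n = 18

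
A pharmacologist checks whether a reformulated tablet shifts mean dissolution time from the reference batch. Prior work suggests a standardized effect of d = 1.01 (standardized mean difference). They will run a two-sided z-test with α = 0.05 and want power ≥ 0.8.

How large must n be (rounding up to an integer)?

For power 0.8 need Φ(δ − z_{0.025}) = 0.8, so δ = z_{0.025} + z_{0.20} = 1.960 + 0.842 = 2.802.
(Ignoring the negligible lower-tail rejection probability gives the usual closed-form inversion.)
δ = d·√n ⇒ n = (δ/d)² = (2.802 / 1.01)² = 7.69.
Rounding up, n = 8.

n = 8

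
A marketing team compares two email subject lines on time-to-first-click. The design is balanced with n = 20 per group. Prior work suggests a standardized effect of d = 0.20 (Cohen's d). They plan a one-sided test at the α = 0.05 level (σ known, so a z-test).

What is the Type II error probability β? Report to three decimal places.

β ≈ 0.844

Noncentrality parameter: δ = d·√(n/2) = 0.20 × √(20/2) = 0.6325
Critical value for a one-sided test at α = 0.05: z_α = 1.645.
Power = Φ(δ − 1.645) = Φ(-1.012) = 0.1557.
Type II error: β = 1 − power = 1 − 0.1557 = 0.8443.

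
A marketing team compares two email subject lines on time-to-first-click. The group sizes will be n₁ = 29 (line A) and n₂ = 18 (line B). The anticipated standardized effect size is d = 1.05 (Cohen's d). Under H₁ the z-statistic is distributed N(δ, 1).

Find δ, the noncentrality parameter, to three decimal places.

δ = d / √(1/n₁ + 1/n₂) = 1.05 / √(1/29 + 1/18) = 3.4993

δ ≈ 3.499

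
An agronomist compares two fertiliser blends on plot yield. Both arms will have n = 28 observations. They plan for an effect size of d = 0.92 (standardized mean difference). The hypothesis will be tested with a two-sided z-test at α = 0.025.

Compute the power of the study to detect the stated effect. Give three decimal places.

Noncentrality parameter: λ = d·√(n/2) = 0.92 × √(28/2) = 3.4423
Critical value for a two-sided test at α = 0.025: z_{α/2} = 2.241.
Power = Φ(λ − 2.241) + Φ(−λ − 2.241) = Φ(1.201) + Φ(-5.684) = 0.8851 + 0.0000 = 0.8851.

Power ≈ 0.885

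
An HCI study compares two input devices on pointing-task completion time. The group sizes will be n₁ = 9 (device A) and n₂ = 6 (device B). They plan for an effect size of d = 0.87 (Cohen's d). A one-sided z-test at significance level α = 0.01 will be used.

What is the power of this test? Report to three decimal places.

Noncentrality parameter: δ = d / √(1/n₁ + 1/n₂) = 0.87 / √(1/9 + 1/6) = 1.6507
One-sided α = 0.01 → critical value z_{0.01} = 2.326.
Power = P(Z > 2.326 − δ) = Φ(-0.676) = 0.2496.

Power ≈ 0.250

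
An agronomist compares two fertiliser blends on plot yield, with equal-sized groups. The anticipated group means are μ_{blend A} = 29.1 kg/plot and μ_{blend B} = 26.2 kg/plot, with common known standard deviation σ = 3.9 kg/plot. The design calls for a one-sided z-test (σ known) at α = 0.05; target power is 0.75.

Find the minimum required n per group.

Standardized effect: d = |μ_{blend A} − μ_{blend B}| / σ = |29.1 − 26.2| / 3.9 = 0.7436
For power 0.75 need Φ(δ − z_{0.05}) = 0.75, so δ = z_{0.05} + z_{0.25} = 1.645 + 0.674 = 2.319.
δ = d·√(n/2) ⇒ n = 2(δ/d)² = 2 × (2.319 / 0.7436)² = 19.46.
Round up to the next whole unit.

n = 20 per group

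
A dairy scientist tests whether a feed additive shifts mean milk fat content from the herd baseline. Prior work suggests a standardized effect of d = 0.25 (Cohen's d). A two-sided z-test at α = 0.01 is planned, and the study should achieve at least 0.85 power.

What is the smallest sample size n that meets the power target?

Set Φ(δ − 2.576) = 0.85; then δ − 2.576 = Φ⁻¹(0.85) = 1.036, giving δ = 3.612.
(For δ > 0 the lower-tail rejection region contributes negligibly to power, so the one-term inversion is standard.)
δ = d·√n ⇒ n = (δ/d)² = (3.612 / 0.25)² = 208.78.
Rounding up, n = 209.

n = 209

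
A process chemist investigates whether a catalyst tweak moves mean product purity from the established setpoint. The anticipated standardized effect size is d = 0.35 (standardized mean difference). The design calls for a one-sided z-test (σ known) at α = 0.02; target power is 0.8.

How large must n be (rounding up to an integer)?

Set Φ(δ − 2.054) = 0.8; then δ − 2.054 = Φ⁻¹(0.8) = 0.842, giving δ = 2.895.
δ = d·√n ⇒ n = (δ/d)² = (2.895 / 0.35)² = 68.43.
Rounding up, n = 69.

n = 69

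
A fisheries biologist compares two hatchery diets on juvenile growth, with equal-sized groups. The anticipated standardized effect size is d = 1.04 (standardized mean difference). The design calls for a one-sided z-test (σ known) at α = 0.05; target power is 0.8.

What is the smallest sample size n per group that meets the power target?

n = 12 per group

Set Φ(δ − 1.645) = 0.8; then δ − 1.645 = Φ⁻¹(0.8) = 0.842, giving δ = 2.486.
δ = d·√(n/2) ⇒ n = 2(δ/d)² = 2 × (2.486 / 1.04)² = 11.43.
Rounding up, n = 12 per group.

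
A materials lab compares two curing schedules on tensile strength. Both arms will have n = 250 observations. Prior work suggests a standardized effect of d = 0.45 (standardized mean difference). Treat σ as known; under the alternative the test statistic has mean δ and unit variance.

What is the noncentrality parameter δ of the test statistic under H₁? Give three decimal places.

δ ≈ 5.031

δ = d·√(n/2) = 0.45 × √(250/2) = 5.0312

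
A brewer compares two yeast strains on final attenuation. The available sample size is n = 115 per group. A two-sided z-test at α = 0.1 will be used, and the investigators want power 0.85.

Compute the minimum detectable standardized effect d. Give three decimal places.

d ≈ 0.354

Need Φ(δ − 1.645) = 0.85, so δ = 1.645 + 1.036 = 2.681.
(Lower-tail contribution to power is negligible for δ > 0.)
δ = d·√(n/2) ⇒ d = δ/√(n/2) = 2.681/√(115/2) = 0.3536.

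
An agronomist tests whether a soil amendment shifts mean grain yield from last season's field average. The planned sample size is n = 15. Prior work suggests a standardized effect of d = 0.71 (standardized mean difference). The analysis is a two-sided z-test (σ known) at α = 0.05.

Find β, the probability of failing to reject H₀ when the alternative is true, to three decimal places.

Noncentrality parameter: δ = d·√n = 0.71 × √15 = 2.7498
Critical value for a two-sided test at α = 0.05: z_{α/2} = 1.960.
Power = Φ(δ − 1.960) + Φ(−δ − 1.960) = Φ(0.790) + Φ(-4.710) = 0.7852 + 0.0000 = 0.7852.
Type II error: β = 1 − power = 1 − 0.7852 = 0.2148.

β ≈ 0.215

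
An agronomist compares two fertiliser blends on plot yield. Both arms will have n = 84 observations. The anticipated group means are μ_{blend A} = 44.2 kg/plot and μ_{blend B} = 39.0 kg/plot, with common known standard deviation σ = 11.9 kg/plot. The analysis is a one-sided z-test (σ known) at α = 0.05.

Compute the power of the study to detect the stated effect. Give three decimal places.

Power ≈ 0.882

Standardized effect: d = |μ_{blend A} − μ_{blend B}| / σ = |44.2 − 39.0| / 11.9 = 0.4370
Noncentrality parameter: δ = d·√(n/2) = 0.4370 × √(84/2) = 2.8319
Critical value for a one-sided test at α = 0.05: z_α = 1.645.
Power = Φ(δ − 1.645) = Φ(1.187) = 0.8824.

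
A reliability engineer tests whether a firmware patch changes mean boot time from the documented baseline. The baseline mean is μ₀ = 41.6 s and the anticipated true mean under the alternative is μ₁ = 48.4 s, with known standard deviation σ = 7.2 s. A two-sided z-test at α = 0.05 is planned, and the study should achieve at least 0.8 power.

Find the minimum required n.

Standardized effect: d = |μ₁ − μ₀| / σ = |48.4 − 41.6| / 7.2 = 0.9444
For power 0.8 need Φ(δ − z_{0.025}) = 0.8, so δ = z_{0.025} + z_{0.20} = 1.960 + 0.842 = 2.802.
(For δ > 0 the lower-tail rejection region contributes negligibly to power, so the one-term inversion is standard.)
δ = d·√n ⇒ n = (δ/d)² = (2.802 / 0.9444)² = 8.80.
Rounding up, n = 9.

n = 9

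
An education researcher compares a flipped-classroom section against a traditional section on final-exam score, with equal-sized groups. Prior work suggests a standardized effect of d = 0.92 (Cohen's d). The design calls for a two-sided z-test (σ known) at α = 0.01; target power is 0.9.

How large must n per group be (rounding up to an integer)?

For power 0.9 need Φ(δ − z_{0.005}) = 0.9, so δ = z_{0.005} + z_{0.10} = 2.576 + 1.282 = 3.857.
(Ignoring the negligible lower-tail rejection probability gives the usual closed-form inversion.)
δ = d·√(n/2) ⇒ n = 2(δ/d)² = 2 × (3.857 / 0.92)² = 35.16.
Rounding up, n = 36 per group.

n = 36 per group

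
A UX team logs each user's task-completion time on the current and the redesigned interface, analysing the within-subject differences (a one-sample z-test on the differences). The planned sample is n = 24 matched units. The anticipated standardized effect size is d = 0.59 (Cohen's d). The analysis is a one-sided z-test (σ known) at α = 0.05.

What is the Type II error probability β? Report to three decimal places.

β ≈ 0.106

Noncentrality parameter: δ = d·√n = 0.59 × √24 = 2.8904
Critical value for a one-sided test at α = 0.05: z_α = 1.645.
Power = Φ(δ − 1.645) = Φ(1.246) = 0.8935.
Type II error: β = 1 − power = 1 − 0.8935 = 0.1065.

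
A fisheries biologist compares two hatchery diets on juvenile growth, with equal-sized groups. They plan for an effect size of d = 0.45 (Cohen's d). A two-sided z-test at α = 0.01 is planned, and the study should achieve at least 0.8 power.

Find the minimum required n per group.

n = 116 per group

Set Φ(δ − 2.576) = 0.8; then δ − 2.576 = Φ⁻¹(0.8) = 0.842, giving δ = 3.417.
(For δ > 0 the lower-tail rejection region contributes negligibly to power, so the one-term inversion is standard.)
δ = d·√(n/2) ⇒ n = 2(δ/d)² = 2 × (3.417 / 0.45)² = 115.35.
Rounding up, n = 116 per group.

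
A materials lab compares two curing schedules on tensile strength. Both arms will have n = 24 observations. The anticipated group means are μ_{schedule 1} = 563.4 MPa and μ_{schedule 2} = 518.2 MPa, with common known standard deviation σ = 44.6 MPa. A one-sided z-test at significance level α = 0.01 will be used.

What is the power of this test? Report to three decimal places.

Standardized effect: d = |μ_{schedule 1} − μ_{schedule 2}| / σ = |563.4 − 518.2| / 44.6 = 1.0135
Noncentrality parameter: δ = d·√(n/2) = 1.0135 × √(24/2) = 3.5107
Critical value for a one-sided test at α = 0.01: z_α = 2.326.
Power = Φ(δ − 2.326) = Φ(1.184) = 0.8819.

Power ≈ 0.882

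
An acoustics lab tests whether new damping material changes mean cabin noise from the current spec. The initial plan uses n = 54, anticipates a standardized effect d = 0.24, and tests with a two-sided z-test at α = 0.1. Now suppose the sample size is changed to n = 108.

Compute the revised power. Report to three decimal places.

Power ≈ 0.802

With n = 108: δ = d·√n = 0.24 × √108 = 2.4942. Critical value z_{0.05} = 1.645.
Revised power = Φ(δ − 1.645) + Φ(−δ − 1.645) = Φ(0.849) + Φ(-4.139) = 0.8021 + 0.0000 = 0.8022.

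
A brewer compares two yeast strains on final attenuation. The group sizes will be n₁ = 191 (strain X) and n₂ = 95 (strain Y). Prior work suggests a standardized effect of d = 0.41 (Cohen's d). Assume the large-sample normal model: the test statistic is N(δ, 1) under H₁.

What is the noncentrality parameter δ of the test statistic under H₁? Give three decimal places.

δ ≈ 3.266

δ = d / √(1/n₁ + 1/n₂) = 0.41 / √(1/191 + 1/95) = 3.2657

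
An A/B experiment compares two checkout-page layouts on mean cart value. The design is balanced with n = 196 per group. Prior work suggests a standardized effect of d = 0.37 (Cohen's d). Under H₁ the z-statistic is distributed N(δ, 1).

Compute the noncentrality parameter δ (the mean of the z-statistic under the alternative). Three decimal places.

δ ≈ 3.663

The noncentrality parameter scales effect size by the design's sample-size factor: δ = d·√(n/2) = 0.37 × √(196/2) = 3.6628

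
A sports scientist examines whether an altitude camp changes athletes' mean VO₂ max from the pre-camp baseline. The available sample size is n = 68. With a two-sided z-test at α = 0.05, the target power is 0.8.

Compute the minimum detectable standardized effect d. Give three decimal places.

d ≈ 0.340

Need Φ(δ − 1.960) = 0.8, so δ = 1.960 + 0.842 = 2.802.
(Lower-tail contribution to power is negligible for δ > 0.)
δ = d·√n ⇒ d = δ/√n = 2.802/√68 = 0.3397.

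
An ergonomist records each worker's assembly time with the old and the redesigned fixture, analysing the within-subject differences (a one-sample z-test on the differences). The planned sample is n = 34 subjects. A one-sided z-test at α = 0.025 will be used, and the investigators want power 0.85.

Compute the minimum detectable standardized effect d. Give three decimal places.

Need Φ(δ − 1.960) = 0.85, so δ = 1.960 + 1.036 = 2.996.
δ = d·√n ⇒ d = δ/√n = 2.996/√34 = 0.5139.

d ≈ 0.514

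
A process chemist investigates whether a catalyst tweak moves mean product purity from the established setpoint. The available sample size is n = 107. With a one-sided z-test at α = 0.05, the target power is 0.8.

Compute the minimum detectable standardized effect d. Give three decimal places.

Need Φ(δ − 1.645) = 0.8, so δ = 1.645 + 0.842 = 2.486.
δ = d·√n ⇒ d = δ/√n = 2.486/√107 = 0.2404.

d ≈ 0.240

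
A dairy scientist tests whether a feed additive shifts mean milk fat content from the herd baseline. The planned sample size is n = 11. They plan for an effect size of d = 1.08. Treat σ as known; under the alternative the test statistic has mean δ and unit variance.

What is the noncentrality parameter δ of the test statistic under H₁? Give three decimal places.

δ = d·√n = 1.08 × √11 = 3.5820

δ ≈ 3.582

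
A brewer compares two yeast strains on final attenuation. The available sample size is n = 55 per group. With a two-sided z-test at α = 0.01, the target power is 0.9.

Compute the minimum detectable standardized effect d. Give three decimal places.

d ≈ 0.736

Required noncentrality: δ = z_{0.005} + z_{0.10} = 2.576 + 1.282 = 3.857.
(The second rejection-region term Φ(−δ − z_{α/2}) is negligible and dropped.)
δ = d·√(n/2) ⇒ d = δ/√(n/2) = 3.857/√(55/2) = 0.7356.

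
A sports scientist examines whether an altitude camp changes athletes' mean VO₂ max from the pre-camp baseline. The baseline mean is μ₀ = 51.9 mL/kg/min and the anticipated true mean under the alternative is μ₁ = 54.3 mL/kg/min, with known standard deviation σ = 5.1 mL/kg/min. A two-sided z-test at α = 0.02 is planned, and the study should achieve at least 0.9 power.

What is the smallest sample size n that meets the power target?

Standardized effect: d = |μ₁ − μ₀| / σ = |54.3 − 51.9| / 5.1 = 0.4706
For power 0.9 need Φ(δ − z_{0.01}) = 0.9, so δ = z_{0.01} + z_{0.10} = 2.326 + 1.282 = 3.608.
(For δ > 0 the lower-tail rejection region contributes negligibly to power, so the one-term inversion is standard.)
δ = d·√n ⇒ n = (δ/d)² = (3.608 / 0.4706)² = 58.78.
Round up to the next whole unit.

n = 59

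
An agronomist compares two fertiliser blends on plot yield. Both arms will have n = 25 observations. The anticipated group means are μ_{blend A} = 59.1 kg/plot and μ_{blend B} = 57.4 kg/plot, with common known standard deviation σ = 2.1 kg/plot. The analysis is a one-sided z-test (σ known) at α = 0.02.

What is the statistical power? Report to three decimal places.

Power ≈ 0.791

Standardized effect: d = |μ_{blend A} − μ_{blend B}| / σ = |59.1 − 57.4| / 2.1 = 0.8095
Noncentrality parameter: δ = d·√(n/2) = 0.8095 × √(25/2) = 2.8621
One-sided α = 0.02 → critical value z_{0.02} = 2.054.
Power = P(Z > 2.054 − δ) = Φ(0.808) = 0.7906.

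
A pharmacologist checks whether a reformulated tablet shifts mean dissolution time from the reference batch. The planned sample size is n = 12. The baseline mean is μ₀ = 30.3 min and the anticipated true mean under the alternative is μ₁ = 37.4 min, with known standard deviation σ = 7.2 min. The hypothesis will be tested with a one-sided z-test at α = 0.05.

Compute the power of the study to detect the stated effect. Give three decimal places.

Standardized effect: d = |μ₁ − μ₀| / σ = |37.4 − 30.3| / 7.2 = 0.9861
Noncentrality parameter: δ = d·√n = 0.9861 × √12 = 3.4160
Critical value for a one-sided test at α = 0.05: z_α = 1.645.
Power = P(Z > 1.645 − δ) = Φ(1.771) = 0.9617.

Power ≈ 0.962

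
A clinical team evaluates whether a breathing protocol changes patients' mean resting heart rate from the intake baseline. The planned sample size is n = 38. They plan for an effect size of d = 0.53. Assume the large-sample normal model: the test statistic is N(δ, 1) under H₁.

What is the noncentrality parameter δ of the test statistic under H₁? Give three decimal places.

The noncentrality parameter scales effect size by the design's sample-size factor: δ = d·√n = 0.53 × √38 = 3.2671

δ ≈ 3.267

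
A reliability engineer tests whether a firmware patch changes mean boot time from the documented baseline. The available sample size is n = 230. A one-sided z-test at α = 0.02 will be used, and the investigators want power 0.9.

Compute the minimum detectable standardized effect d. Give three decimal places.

Required noncentrality: δ = z_{0.02} + z_{0.10} = 2.054 + 1.282 = 3.335.
δ = d·√n ⇒ d = δ/√n = 3.335/√230 = 0.2199.

d ≈ 0.220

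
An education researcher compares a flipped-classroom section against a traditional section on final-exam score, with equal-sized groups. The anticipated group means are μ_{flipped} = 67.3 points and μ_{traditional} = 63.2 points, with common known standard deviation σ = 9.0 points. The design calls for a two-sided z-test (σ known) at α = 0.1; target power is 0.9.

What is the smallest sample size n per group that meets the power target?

n = 83 per group

Standardized effect: d = |μ_{flipped} − μ_{traditional}| / σ = |67.3 − 63.2| / 9.0 = 0.4556
For power 0.9 need Φ(δ − z_{0.05}) = 0.9, so δ = z_{0.05} + z_{0.10} = 1.645 + 1.282 = 2.926.
(For δ > 0 the lower-tail rejection region contributes negligibly to power, so the one-term inversion is standard.)
δ = d·√(n/2) ⇒ n = 2(δ/d)² = 2 × (2.926 / 0.4556)² = 82.53.
Round up to the next whole unit.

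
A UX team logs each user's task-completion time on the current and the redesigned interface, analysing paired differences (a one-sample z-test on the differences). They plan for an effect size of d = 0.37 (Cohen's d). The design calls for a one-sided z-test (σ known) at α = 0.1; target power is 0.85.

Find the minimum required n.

n = 40

For power 0.85 need Φ(δ − z_{0.1}) = 0.85, so δ = z_{0.1} + z_{0.15} = 1.282 + 1.036 = 2.318.
δ = d·√n ⇒ n = (δ/d)² = (2.318 / 0.37)² = 39.25.
Round up to the next whole unit.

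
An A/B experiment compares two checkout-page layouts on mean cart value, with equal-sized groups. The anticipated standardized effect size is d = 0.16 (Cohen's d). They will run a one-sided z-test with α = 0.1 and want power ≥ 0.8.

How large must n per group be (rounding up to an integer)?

Set Φ(δ − 1.282) = 0.8; then δ − 1.282 = Φ⁻¹(0.8) = 0.842, giving δ = 2.123.
δ = d·√(n/2) ⇒ n = 2(δ/d)² = 2 × (2.123 / 0.16)² = 352.18.
Round up to the next whole unit.

n = 353 per group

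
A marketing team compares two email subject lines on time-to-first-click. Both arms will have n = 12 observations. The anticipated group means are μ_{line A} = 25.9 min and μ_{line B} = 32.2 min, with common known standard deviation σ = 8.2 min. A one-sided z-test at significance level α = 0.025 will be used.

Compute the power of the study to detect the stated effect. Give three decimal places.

Standardized effect: d = |μ_{line A} − μ_{line B}| / σ = |25.9 − 32.2| / 8.2 = 0.7683
Noncentrality parameter: δ = d·√(n/2) = 0.7683 × √(12/2) = 1.8819
One-sided α = 0.025 → critical value z_{0.025} = 1.960.
Power = P(Z > 1.960 − δ) = Φ(-0.078) = 0.4689.

Power ≈ 0.469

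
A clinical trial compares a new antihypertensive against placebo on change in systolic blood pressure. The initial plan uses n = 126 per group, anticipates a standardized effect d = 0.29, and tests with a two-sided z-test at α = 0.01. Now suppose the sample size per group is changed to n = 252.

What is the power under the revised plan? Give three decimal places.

Power ≈ 0.752

With n = 252 per group: δ = d·√(n/2) = 0.29 × √(252/2) = 3.2552. Critical value z_{0.005} = 2.576.
Revised power = Φ(δ − 2.576) + Φ(−δ − 2.576) = Φ(0.679) + Φ(-5.831) = 0.7516 + 0.0000 = 0.7516.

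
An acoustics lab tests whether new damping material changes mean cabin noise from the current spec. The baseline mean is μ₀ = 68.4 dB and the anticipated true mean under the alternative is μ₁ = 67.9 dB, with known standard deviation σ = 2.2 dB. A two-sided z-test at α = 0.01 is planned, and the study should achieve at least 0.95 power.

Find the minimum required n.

n = 345

Standardized effect: d = |μ₁ − μ₀| / σ = |67.9 − 68.4| / 2.2 = 0.2273
Set Φ(δ − 2.576) = 0.95; then δ − 2.576 = Φ⁻¹(0.95) = 1.645, giving δ = 4.221.
(For δ > 0 the lower-tail rejection region contributes negligibly to power, so the one-term inversion is standard.)
δ = d·√n ⇒ n = (δ/d)² = (4.221 / 0.2273)² = 344.88.
Round up to the next whole unit.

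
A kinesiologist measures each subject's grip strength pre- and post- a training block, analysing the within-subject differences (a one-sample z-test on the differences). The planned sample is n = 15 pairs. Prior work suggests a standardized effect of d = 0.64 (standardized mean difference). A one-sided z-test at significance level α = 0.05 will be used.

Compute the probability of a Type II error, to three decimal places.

Noncentrality parameter: δ = d·√n = 0.64 × √15 = 2.4787
Critical value for a one-sided test at α = 0.05: z_α = 1.645.
Power = Φ(δ − 1.645) = Φ(0.834) = 0.7978.
Type II error: β = 1 − power = 1 − 0.7978 = 0.2022.

β ≈ 0.202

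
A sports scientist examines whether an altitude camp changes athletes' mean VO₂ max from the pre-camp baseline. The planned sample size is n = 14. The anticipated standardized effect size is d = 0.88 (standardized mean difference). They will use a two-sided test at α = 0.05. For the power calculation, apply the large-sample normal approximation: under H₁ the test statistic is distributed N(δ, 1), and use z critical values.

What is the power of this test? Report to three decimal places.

Noncentrality parameter: λ = d·√n = 0.88 × √14 = 3.2927
Critical value for a two-sided test at α = 0.05: z_{α/2} = 1.960.
Power = Φ(λ − 1.960) + Φ(−λ − 1.960) = Φ(1.333) + Φ(-5.253) = 0.9087 + 0.0000 = 0.9087.

Power ≈ 0.909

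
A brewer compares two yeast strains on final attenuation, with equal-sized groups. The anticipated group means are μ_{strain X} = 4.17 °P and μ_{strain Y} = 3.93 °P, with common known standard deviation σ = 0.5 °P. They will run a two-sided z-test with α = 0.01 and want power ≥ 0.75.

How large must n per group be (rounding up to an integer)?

Standardized effect: d = |μ_{strain X} − μ_{strain Y}| / σ = |4.17 − 3.93| / 0.5 = 0.4800
For power 0.75 need Φ(δ − z_{0.005}) = 0.75, so δ = z_{0.005} + z_{0.25} = 2.576 + 0.674 = 3.250.
(For δ > 0 the lower-tail rejection region contributes negligibly to power, so the one-term inversion is standard.)
δ = d·√(n/2) ⇒ n = 2(δ/d)² = 2 × (3.250 / 0.4800)² = 91.71.
Rounding up, n = 92 per group.

n = 92 per group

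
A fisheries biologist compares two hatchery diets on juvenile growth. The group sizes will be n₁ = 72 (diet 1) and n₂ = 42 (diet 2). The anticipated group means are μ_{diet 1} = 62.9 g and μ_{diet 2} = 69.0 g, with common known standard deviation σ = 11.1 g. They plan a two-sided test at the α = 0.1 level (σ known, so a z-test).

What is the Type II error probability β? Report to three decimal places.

β ≈ 0.118

Standardized effect: d = |μ_{diet 1} − μ_{diet 2}| / σ = |62.9 − 69.0| / 11.1 = 0.5495
Noncentrality parameter: δ = d / √(1/n₁ + 1/n₂) = 0.5495 / √(1/72 + 1/42) = 2.8304
Two-sided α = 0.1 → critical value z_{0.05} = 1.645.
Power = Φ(δ − 1.645) + Φ(−δ − 1.645) = Φ(1.186) + Φ(-4.475) = 0.8821 + 0.0000 = 0.8821.
Type II error: β = 1 − power = 1 − 0.8821 = 0.1179.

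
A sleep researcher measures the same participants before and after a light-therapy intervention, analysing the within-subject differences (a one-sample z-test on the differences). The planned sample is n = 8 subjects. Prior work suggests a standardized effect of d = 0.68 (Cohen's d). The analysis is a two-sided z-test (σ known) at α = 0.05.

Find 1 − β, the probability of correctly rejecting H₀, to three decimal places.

Noncentrality parameter: δ = d·√n = 0.68 × √8 = 1.9233
Two-sided α = 0.05 → critical value z_{0.025} = 1.960.
Power = Φ(δ − 1.960) + Φ(−δ − 1.960) = Φ(-0.037) + Φ(-3.883) = 0.4854 + 0.0001 = 0.4854.

Power ≈ 0.485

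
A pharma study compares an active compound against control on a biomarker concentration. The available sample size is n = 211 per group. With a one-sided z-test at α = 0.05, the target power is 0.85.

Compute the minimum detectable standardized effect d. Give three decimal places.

d ≈ 0.261

Need Φ(δ − 1.645) = 0.85, so δ = 1.645 + 1.036 = 2.681.
δ = d·√(n/2) ⇒ d = δ/√(n/2) = 2.681/√(211/2) = 0.2610.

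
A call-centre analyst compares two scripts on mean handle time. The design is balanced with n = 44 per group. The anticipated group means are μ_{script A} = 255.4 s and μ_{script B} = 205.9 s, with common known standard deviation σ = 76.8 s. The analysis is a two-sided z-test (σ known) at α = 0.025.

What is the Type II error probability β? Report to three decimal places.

β ≈ 0.217

Standardized effect: d = |μ_{script A} − μ_{script B}| / σ = |255.4 − 205.9| / 76.8 = 0.6445
Noncentrality parameter: δ = d·√(n/2) = 0.6445 × √(44/2) = 3.0231
Critical value for a two-sided test at α = 0.025: z_{α/2} = 2.241.
Power = Φ(δ − 2.241) + Φ(−δ − 2.241) = Φ(0.782) + Φ(-5.265) = 0.7828 + 0.0000 = 0.7828.
Type II error: β = 1 − power = 1 − 0.7828 = 0.2172.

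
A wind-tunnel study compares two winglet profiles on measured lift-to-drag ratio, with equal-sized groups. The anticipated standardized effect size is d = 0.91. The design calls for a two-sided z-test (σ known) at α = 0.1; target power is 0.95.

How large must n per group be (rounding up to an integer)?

For power 0.95 need Φ(δ − z_{0.05}) = 0.95, so δ = z_{0.05} + z_{0.05} = 1.645 + 1.645 = 3.290.
(Ignoring the negligible lower-tail rejection probability gives the usual closed-form inversion.)
δ = d·√(n/2) ⇒ n = 2(δ/d)² = 2 × (3.290 / 0.91)² = 26.14.
Rounding up, n = 27 per group.

n = 27 per group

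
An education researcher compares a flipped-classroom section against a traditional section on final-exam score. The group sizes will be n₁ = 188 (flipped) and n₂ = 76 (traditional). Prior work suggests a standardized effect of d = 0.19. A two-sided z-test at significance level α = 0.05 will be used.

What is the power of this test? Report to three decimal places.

Noncentrality parameter: δ = d / √(1/n₁ + 1/n₂) = 0.19 / √(1/188 + 1/76) = 1.3978
Two-sided α = 0.05 → critical value z_{0.025} = 1.960.
Power = Φ(δ − 1.960) + Φ(−δ − 1.960) = Φ(-0.562) + Φ(-3.358) = 0.2870 + 0.0004 = 0.2874.

Power ≈ 0.287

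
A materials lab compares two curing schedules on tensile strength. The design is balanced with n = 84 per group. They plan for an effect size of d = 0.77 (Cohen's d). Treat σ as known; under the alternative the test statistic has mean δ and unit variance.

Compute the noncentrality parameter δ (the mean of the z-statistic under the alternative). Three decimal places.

δ ≈ 4.990

δ = d·√(n/2) = 0.77 × √(84/2) = 4.9902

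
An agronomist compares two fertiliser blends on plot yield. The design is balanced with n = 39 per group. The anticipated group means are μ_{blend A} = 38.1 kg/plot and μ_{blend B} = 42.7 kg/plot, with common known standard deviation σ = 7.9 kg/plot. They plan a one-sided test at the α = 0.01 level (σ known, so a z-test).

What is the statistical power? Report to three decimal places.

Standardized effect: d = |μ_{blend A} − μ_{blend B}| / σ = |38.1 − 42.7| / 7.9 = 0.5823
Noncentrality parameter: λ = d·√(n/2) = 0.5823 × √(39/2) = 2.5713
Critical value for a one-sided test at α = 0.01: z_α = 2.326.
Power = P(Z > 2.326 − λ) = Φ(0.245) = 0.5967.

Power ≈ 0.597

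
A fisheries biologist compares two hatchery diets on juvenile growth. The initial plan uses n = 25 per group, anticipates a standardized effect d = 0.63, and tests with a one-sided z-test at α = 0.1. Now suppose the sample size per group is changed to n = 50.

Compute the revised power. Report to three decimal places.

Power ≈ 0.969

With n = 50 per group: δ = d·√(n/2) = 0.63 × √(50/2) = 3.1500. Critical value z_{0.1} = 1.282.
Revised power = P(Z > 1.282 − δ) = Φ(1.868) = 0.9692.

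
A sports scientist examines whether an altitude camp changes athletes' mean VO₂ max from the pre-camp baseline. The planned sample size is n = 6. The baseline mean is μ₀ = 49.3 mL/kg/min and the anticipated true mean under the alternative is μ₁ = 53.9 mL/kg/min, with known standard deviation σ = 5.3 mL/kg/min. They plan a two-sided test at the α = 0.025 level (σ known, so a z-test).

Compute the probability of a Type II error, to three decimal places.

β ≈ 0.546

Standardized effect: d = |μ₁ − μ₀| / σ = |53.9 − 49.3| / 5.3 = 0.8679
Noncentrality parameter: δ = d·√n = 0.8679 × √6 = 2.1260
Two-sided α = 0.025 → critical value z_{0.0125} = 2.241.
Power = Φ(δ − 2.241) + Φ(−δ − 2.241) = Φ(-0.115) + Φ(-4.367) = 0.4541 + 0.0000 = 0.4541.
Type II error: β = 1 − power = 1 − 0.4541 = 0.5459.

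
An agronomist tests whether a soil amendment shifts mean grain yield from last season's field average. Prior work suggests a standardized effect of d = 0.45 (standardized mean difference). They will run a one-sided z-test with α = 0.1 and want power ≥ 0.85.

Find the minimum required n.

n = 27

For power 0.85 need Φ(δ − z_{0.1}) = 0.85, so δ = z_{0.1} + z_{0.15} = 1.282 + 1.036 = 2.318.
δ = d·√n ⇒ n = (δ/d)² = (2.318 / 0.45)² = 26.53.
Round up to the next whole unit.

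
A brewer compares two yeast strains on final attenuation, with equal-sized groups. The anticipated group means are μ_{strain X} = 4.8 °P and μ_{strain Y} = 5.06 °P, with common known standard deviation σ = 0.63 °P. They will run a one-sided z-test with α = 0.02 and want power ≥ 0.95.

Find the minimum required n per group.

n = 161 per group

Standardized effect: d = |μ_{strain X} − μ_{strain Y}| / σ = |4.8 − 5.06| / 0.63 = 0.4127
For power 0.95 need Φ(δ − z_{0.02}) = 0.95, so δ = z_{0.02} + z_{0.05} = 2.054 + 1.645 = 3.699.
δ = d·√(n/2) ⇒ n = 2(δ/d)² = 2 × (3.699 / 0.4127)² = 160.63.
Rounding up, n = 161 per group.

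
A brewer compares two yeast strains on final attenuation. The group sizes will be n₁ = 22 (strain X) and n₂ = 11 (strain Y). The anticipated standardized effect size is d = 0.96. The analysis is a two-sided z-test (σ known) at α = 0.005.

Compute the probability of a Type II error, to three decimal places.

β ≈ 0.582

Noncentrality parameter: δ = d / √(1/n₁ + 1/n₂) = 0.96 / √(1/22 + 1/11) = 2.5997
Two-sided α = 0.005 → critical value z_{0.0025} = 2.807.
Power = Φ(δ − 2.807) + Φ(−δ − 2.807) = Φ(-0.207) + Φ(-5.407) = 0.4179 + 0.0000 = 0.4179.
Type II error: β = 1 − power = 1 − 0.4179 = 0.5821.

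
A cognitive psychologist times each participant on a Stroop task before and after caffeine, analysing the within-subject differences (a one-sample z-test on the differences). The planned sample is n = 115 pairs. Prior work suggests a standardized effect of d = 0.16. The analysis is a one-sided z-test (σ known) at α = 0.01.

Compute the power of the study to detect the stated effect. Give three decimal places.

Power ≈ 0.271

Noncentrality parameter: δ = d·√n = 0.16 × √115 = 1.7158
Critical value for a one-sided test at α = 0.01: z_α = 2.326.
Power = Φ(δ − 2.326) = Φ(-0.611) = 0.2708.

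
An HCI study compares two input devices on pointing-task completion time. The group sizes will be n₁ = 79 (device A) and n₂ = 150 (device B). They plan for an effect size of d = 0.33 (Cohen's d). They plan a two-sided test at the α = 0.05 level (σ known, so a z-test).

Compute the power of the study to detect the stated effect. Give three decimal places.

Power ≈ 0.661

Noncentrality parameter: δ = d / √(1/n₁ + 1/n₂) = 0.33 / √(1/79 + 1/150) = 2.3739
Critical value for a two-sided test at α = 0.05: z_{α/2} = 1.960.
Power = Φ(δ − 1.960) + Φ(−δ − 1.960) = Φ(0.414) + Φ(-4.334) = 0.6605 + 0.0000 = 0.6605.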